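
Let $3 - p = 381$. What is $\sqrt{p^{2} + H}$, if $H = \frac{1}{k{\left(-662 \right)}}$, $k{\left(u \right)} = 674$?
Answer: $\frac{\sqrt{64908772658}}{674} \approx 378.0$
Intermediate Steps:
$p = -378$ ($p = 3 - 381 = -378$)
$H = \frac{1}{674} \approx 0.0014837$
$\sqrt{p^{2} + H} = \sqrt{\left(-378\right)^{2} + \frac{1}{674}} = \sqrt{142884 + \frac{1}{674}} = \sqrt{\frac{96303817}{674}} = \frac{\sqrt{64908772658}}{674}$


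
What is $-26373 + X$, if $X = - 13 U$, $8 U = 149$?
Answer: $- \frac{212921}{8} \approx -26615.0$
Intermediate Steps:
$U = \frac{149}{8}$ ($U = \frac{1}{8} \cdot 149 = \frac{149}{8} \approx 18.625$)
$X = - \frac{1937}{8}$ ($X = \left(-13\right) \frac{149}{8} = - \frac{1937}{8} \approx -242.13$)
$-26373 + X = -26373 - \frac{1937}{8} = - \frac{212921}{8}$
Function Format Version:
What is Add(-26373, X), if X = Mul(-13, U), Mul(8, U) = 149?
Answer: Rational(-212921, 8) ≈ -26615.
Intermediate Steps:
U = Rational(149, 8) (U = Mul(Rational(1, 8), 149) = Rational(149, 8) ≈ 18.625)
X = Rational(-1937, 8) (X = Mul(-13, Rational(149, 8)) = Rational(-1937, 8) ≈ -242.13)
Add(-26373, X) = Add(-26373, Rational(-1937, 8)) = Rational(-212921, 8)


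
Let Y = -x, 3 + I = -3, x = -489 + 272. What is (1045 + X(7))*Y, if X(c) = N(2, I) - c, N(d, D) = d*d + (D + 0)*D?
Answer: 233926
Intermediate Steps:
x = -217
I = -6 (I = -3 - 3 = -6)
Y = 217 (Y = -1*(-217) = 217)
N(d, D) = D² + d² (N(d, D) = d² + D*D = d² + D² = D² + d²)
X(c) = 40 - c (X(c) = ((-6)² + 2²) - c = (36 + 4) - c = 40 - c)
(1045 + X(7))*Y = (1045 + (40 - 1*7))*217 = (1045 + (40 - 7))*217 = (1045 + 33)*217 = 1078*217 = 233926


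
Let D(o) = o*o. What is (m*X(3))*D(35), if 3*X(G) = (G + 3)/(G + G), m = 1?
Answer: 1225/3 ≈ 408.33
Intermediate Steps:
D(o) = o**2
X(G) = (3 + G)/(6*G) (X(G) = ((G + 3)/(G + G))/3 = ((3 + G)/((2*G)))/3 = ((3 + G)*(1/(2*G)))/3 = ((3 + G)/(2*G))/3 = (3 + G)/(6*G))
(m*X(3))*D(35) = (1*((1/6)*(3 + 3)/3))*35**2 = (1*((1/6)*(1/3)*6))*1225 = (1*(1/3))*1225 = (1/3)*1225 = 1225/3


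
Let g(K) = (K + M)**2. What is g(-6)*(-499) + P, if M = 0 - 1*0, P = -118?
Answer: -18082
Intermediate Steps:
M = 0 (M = 0 + 0 = 0)
g(K) = K**2 (g(K) = (K + 0)**2 = K**2)
g(-6)*(-499) + P = (-6)**2*(-499) - 118 = 36*(-499) - 118 = -17964 - 118 = -18082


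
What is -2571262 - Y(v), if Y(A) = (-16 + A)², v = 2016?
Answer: -6571262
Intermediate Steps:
-2571262 - Y(v) = -2571262 - (-16 + 2016)² = -2571262 - 1*2000² = -2571262 - 1*4000000 = -2571262 - 4000000 = -6571262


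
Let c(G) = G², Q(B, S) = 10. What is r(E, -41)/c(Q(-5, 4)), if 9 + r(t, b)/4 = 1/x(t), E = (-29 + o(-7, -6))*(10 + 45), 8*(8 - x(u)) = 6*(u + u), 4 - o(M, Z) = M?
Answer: -13436/37325 ≈ -0.35997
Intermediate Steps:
o(M, Z) = 4 - M
x(u) = 8 - 3*u/2 (x(u) = 8 - 3*(u + u)/4 = 8 - 3*2*u/4 = 8 - 3*u/2)
E = -990 (E = (-29 + (4 - 1*(-7)))*(10 + 45) = (-29 + (4 + 7))*55 = (-29 + 11)*55 = -18*55 = -990)
r(t, b) = -36 + 4/(8 - 3*t/2)
r(E, -41)/c(Q(-5, 4)) = (4*(142 - 27*(-990))/(-16 + 3*(-990)))/(10²) = (4*(142 + 26730)/(-16 - 2970))/100 = (4*26872/(-2986))*(1/100) = (4*(-1/2986)*26872)*(1/100) = -53744/1493*1/100 = -13436/37325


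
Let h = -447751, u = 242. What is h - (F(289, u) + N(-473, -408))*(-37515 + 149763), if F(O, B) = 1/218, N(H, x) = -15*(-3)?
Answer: -599437423/109 ≈ -5.4994e+6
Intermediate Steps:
N(H, x) = 45
F(O, B) = 1/218
h - (F(289, u) + N(-473, -408))*(-37515 + 149763) = -447751 - (1/218 + 45)*(-37515 + 149763) = -447751 - 9811*112248/218 = -447751 - 1*550632564/109 = -447751 - 550632564/109 = -599437423/109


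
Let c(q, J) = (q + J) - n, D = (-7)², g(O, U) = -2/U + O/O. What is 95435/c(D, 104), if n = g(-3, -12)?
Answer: 572610/911 ≈ 628.55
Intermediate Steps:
g(O, U) = 1 - 2/U (g(O, U) = -2/U + 1 = 1 - 2/U)
D = 49
n = 7/6 (n = (-2 - 12)/(-12) = -1/12*(-14) = 7/6 ≈ 1.1667)
c(q, J) = -7/6 + J + q (c(q, J) = (q + J) - 1*7/6 = (J + q) - 7/6 = -7/6 + J + q)
95435/c(D, 104) = 95435/(-7/6 + 104 + 49) = 95435/(911/6) = 95435*(6/911) = 572610/911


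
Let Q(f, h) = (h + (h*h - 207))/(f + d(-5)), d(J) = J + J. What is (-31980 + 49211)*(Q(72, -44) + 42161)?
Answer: 45070558077/62 ≈ 7.2694e+8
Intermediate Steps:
d(J) = 2*J
Q(f, h) = (-207 + h + h²)/(-10 + f) (Q(f, h) = (h + (h*h - 207))/(f + 2*(-5)) = (h + (h² - 207))/(f - 10) = (h + (-207 + h²))/(-10 + f) = (-207 + h + h²)/(-10 + f))
(-31980 + 49211)*(Q(72, -44) + 42161) = (-31980 + 49211)*((-207 - 44 + (-44)²)/(-10 + 72) + 42161) = 17231*((-207 - 44 + 1936)/62 + 42161) = 17231*((1/62)*1685 + 42161) = 17231*(1685/62 + 42161) = 17231*(2615667/62) = 45070558077/62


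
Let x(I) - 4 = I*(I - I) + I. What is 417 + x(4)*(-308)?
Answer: -2047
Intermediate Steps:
x(I) = 4 + I (x(I) = 4 + (I*(I - I) + I) = 4 + (I*0 + I) = 4 + (0 + I) = 4 + I)
417 + x(4)*(-308) = 417 + (4 + 4)*(-308) = 417 + 8*(-308) = 417 - 2464 = -2047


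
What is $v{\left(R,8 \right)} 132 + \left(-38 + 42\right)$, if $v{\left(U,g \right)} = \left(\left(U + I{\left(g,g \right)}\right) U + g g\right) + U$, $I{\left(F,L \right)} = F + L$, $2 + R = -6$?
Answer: $-1052$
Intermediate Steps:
$R = -8$ ($R = -2 - 6 = -8$)
$v{\left(U,g \right)} = U + g^{2} + U \left(U + 2 g\right)$ ($v{\left(U,g \right)} = \left(\left(U + \left(g + g\right)\right) U + g g\right) + U = \left(\left(U + 2 g\right) U + g^{2}\right) + U = \left(U \left(U + 2 g\right) + g^{2}\right) + U = \left(g^{2} + U \left(U + 2 g\right)\right) + U = U + g^{2} + U \left(U + 2 g\right)$)
$v{\left(R,8 \right)} 132 + \left(-38 + 42\right) = \left(-8 + \left(-8\right)^{2} + 8^{2} + 2 \left(-8\right) 8\right) 132 + \left(-38 + 42\right) = \left(-8 + 64 + 64 - 128\right) 132 + 4 = \left(-8\right) 132 + 4 = -1056 + 4 = -1052$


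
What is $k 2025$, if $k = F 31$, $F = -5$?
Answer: $-313875$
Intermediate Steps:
$k = -155$ ($k = \left(-5\right) 31 = -155$)
$k 2025 = \left(-155\right) 2025 = -313875$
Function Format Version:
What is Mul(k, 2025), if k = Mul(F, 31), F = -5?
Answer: -313875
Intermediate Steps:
k = -155 (k = Mul(-5, 31) = -155)
Mul(k, 2025) = Mul(-155, 2025) = -313875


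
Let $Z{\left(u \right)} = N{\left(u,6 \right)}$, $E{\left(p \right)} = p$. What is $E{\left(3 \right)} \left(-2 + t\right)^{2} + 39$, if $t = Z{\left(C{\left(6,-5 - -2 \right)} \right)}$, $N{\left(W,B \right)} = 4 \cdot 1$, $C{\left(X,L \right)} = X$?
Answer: $51$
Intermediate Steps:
$N{\left(W,B \right)} = 4$
$Z{\left(u \right)} = 4$
$t = 4$
$E{\left(3 \right)} \left(-2 + t\right)^{2} + 39 = 3 \left(-2 + 4\right)^{2} + 39 = 3 \cdot 2^{2} + 39 = 3 \cdot 4 + 39 = 12 + 39 = 51$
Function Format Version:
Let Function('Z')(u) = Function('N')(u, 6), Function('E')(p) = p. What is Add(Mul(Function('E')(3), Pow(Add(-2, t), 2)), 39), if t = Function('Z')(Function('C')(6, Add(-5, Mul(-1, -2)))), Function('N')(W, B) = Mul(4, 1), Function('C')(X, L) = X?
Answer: 51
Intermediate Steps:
Function('N')(W, B) = 4
Function('Z')(u) = 4
t = 4
Add(Mul(Function('E')(3), Pow(Add(-2, t), 2)), 39) = Add(Mul(3, Pow(Add(-2, 4), 2)), 39) = Add(Mul(3, Pow(2, 2)), 39) = Add(Mul(3, 4), 39) = Add(12, 39) = 51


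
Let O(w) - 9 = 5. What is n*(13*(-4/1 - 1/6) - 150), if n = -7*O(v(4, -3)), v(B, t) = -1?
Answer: 60025/3 ≈ 20008.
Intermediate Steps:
O(w) = 14 (O(w) = 9 + 5 = 14)
n = -98 (n = -7*14 = -98)
n*(13*(-4/1 - 1/6) - 150) = -98*(13*(-4/1 - 1/6) - 150) = -98*(13*(-4*1 - 1*1/6) - 150) = -98*(13*(-4 - 1/6) - 150) = -98*(13*(-25/6) - 150) = -98*(-325/6 - 150) = -98*(-1225/6) = 60025/3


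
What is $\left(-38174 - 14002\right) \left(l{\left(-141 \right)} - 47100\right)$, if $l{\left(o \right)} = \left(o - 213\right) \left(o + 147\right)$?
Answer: $2568311424$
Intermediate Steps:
$l{\left(o \right)} = \left(-213 + o\right) \left(147 + o\right)$
$\left(-38174 - 14002\right) \left(l{\left(-141 \right)} - 47100\right) = \left(-38174 - 14002\right) \left(\left(-31311 + \left(-141\right)^{2} - -9306\right) - 47100\right) = - 52176 \left(\left(-31311 + 19881 + 9306\right) - 47100\right) = - 52176 \left(-2124 - 47100\right) = \left(-52176\right) \left(-49224\right) = 2568311424$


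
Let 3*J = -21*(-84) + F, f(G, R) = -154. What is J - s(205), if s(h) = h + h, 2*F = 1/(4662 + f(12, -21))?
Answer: 4814545/27048 ≈ 178.00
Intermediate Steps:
F = 1/9016 (F = 1/(2*(4662 - 154)) = (½)/4508 = (½)*(1/4508) = 1/9016 ≈ 0.00011091)
J = 15904225/27048 (J = (-21*(-84) + 1/9016)/3 = (1764 + 1/9016)/3 = (⅓)*(15904225/9016) = 15904225/27048 ≈ 588.00)
s(h) = 2*h
J - s(205) = 15904225/27048 - 2*205 = 15904225/27048 - 1*410 = 15904225/27048 - 410 = 4814545/27048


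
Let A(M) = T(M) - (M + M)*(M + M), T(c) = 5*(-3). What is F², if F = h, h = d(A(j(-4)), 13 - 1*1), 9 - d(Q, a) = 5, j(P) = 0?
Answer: 16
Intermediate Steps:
T(c) = -15
A(M) = -15 - 4*M² (A(M) = -15 - (M + M)*(M + M) = -15 - 2*M*2*M = -15 - 4*M²)
d(Q, a) = 4 (d(Q, a) = 9 - 1*5 = 9 - 5 = 4)
h = 4
F = 4
F² = 4² = 16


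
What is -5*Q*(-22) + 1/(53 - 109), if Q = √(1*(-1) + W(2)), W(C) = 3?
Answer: -1/56 + 110*√2 ≈ 155.55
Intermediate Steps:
Q = √2 (Q = √(1*(-1) + 3) = √(-1 + 3) = √2 ≈ 1.4142)
-5*Q*(-22) + 1/(53 - 109) = -5*√2*(-22) + 1/(53 - 109) = -(-110)*√2 + 1/(-56) = 110*√2 - 1/56 = -1/56 + 110*√2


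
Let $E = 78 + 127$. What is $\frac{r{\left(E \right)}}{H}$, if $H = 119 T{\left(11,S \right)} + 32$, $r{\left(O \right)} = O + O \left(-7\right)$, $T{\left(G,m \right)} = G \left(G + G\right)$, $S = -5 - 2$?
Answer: $- \frac{41}{961} \approx -0.042664$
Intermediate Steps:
$S = -7$ ($S = -5 - 2 = -7$)
$E = 205$
$T{\left(G,m \right)} = 2 G^{2}$ ($T{\left(G,m \right)} = G 2 G = 2 G^{2}$)
$r{\left(O \right)} = - 6 O$ ($r{\left(O \right)} = O - 7 O = - 6 O$)
$H = 28830$ ($H = 119 \cdot 2 \cdot 11^{2} + 32 = 119 \cdot 2 \cdot 121 + 32 = 119 \cdot 242 + 32 = 28798 + 32 = 28830$)
$\frac{r{\left(E \right)}}{H} = \frac{\left(-6\right) 205}{28830} = \left(-1230\right) \frac{1}{28830} = - \frac{41}{961}$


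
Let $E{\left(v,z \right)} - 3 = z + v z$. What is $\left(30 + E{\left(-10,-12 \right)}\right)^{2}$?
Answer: $19881$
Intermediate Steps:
$E{\left(v,z \right)} = 3 + z + v z$ ($E{\left(v,z \right)} = 3 + \left(z + v z\right) = 3 + z + v z$)
$\left(30 + E{\left(-10,-12 \right)}\right)^{2} = \left(30 - -111\right)^{2} = \left(30 + \left(3 - 12 + 120\right)\right)^{2} = \left(30 + 111\right)^{2} = 141^{2} = 19881$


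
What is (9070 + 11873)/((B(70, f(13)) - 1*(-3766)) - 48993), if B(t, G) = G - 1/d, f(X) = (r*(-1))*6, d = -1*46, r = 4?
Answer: -963378/2081545 ≈ -0.46282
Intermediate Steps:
d = -46
f(X) = -24 (f(X) = (4*(-1))*6 = -4*6 = -24)
B(t, G) = 1/46 + G (B(t, G) = G - 1/(-46) = G - 1*(-1/46) = G + 1/46 = 1/46 + G)
(9070 + 11873)/((B(70, f(13)) - 1*(-3766)) - 48993) = (9070 + 11873)/(((1/46 - 24) - 1*(-3766)) - 48993) = 20943/((-1103/46 + 3766) - 48993) = 20943/(172133/46 - 48993) = 20943/(-2081545/46) = 20943*(-46/2081545) = -963378/2081545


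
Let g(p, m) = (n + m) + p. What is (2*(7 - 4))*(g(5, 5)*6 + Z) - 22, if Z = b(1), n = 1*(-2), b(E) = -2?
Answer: 254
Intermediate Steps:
n = -2
Z = -2
g(p, m) = -2 + m + p (g(p, m) = (-2 + m) + p = -2 + m + p)
(2*(7 - 4))*(g(5, 5)*6 + Z) - 22 = (2*(7 - 4))*((-2 + 5 + 5)*6 - 2) - 22 = (2*3)*(8*6 - 2) - 22 = 6*(48 - 2) - 22 = 6*46 - 22 = 276 - 22 = 254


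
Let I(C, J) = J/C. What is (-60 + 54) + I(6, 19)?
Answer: -17/6 ≈ -2.8333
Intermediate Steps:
(-60 + 54) + I(6, 19) = (-60 + 54) + 19/6 = -6 + 19*(1/6) = -6 + 19/6 = -17/6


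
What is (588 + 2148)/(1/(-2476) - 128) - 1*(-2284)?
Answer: 239030500/105643 ≈ 2262.6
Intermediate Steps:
(588 + 2148)/(1/(-2476) - 128) - 1*(-2284) = 2736/(-1/2476 - 128) + 2284 = 2736/(-316929/2476) + 2284 = 2736*(-2476/316929) + 2284 = -2258112/105643 + 2284 = 239030500/105643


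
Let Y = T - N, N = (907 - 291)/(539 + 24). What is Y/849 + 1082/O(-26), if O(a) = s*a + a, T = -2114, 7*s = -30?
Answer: 1454088167/142918113 ≈ 10.174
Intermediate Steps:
s = -30/7 (s = (⅐)*(-30) = -30/7 ≈ -4.2857)
N = 616/563 ≈ 1.0941
O(a) = -23*a/7 (O(a) = -30*a/7 + a = -23*a/7)
Y = -1190798/563 (Y = -2114 - 1*616/563 = -2114 - 616/563 = -1190798/563 ≈ -2115.1)
Y/849 + 1082/O(-26) = -1190798/563/849 + 1082/((-23/7*(-26))) = -1190798/563*1/849 + 1082/(598/7) = -1190798/477987 + 1082*(7/598) = -1190798/477987 + 3787/299 = 1454088167/142918113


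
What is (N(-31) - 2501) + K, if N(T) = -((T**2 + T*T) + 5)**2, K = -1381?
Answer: -3717211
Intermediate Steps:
N(T) = -(5 + 2*T**2)**2 (N(T) = -((T**2 + T**2) + 5)**2 = -(2*T**2 + 5)**2 = -(5 + 2*T**2)**2)
(N(-31) - 2501) + K = (-(5 + 2*(-31)**2)**2 - 2501) - 1381 = (-(5 + 2*961)**2 - 2501) - 1381 = (-(5 + 1922)**2 - 2501) - 1381 = (-1*1927**2 - 2501) - 1381 = (-1*3713329 - 2501) - 1381 = (-3713329 - 2501) - 1381 = -3715830 - 1381 = -3717211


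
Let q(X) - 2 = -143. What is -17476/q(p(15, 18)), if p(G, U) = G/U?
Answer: 17476/141 ≈ 123.94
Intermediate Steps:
q(X) = -141 (q(X) = 2 - 143 = -141)
-17476/q(p(15, 18)) = -17476/(-141) = -17476*(-1/141) = 17476/141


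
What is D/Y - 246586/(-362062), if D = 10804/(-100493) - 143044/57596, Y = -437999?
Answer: 7103800709740922808/10430413535487883553 ≈ 0.68107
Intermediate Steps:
D = -340845179/131545337 (D = 10804*(-1/100493) - 143044*1/57596 = -10804/100493 - 3251/1309 = -340845179/131545337 ≈ -2.5911)
D/Y - 246586/(-362062) = -340845179/131545337/(-437999) - 246586/(-362062) = -340845179/131545337*(-1/437999) - 246586*(-1/362062) = 340845179/57616726060663 + 123293/181031 = 7103800709740922808/10430413535487883553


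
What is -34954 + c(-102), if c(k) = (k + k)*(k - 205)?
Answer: 27674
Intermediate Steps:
c(k) = 2*k*(-205 + k) (c(k) = (2*k)*(-205 + k) = 2*k*(-205 + k))
-34954 + c(-102) = -34954 + 2*(-102)*(-205 - 102) = -34954 + 2*(-102)*(-307) = -34954 + 62628 = 27674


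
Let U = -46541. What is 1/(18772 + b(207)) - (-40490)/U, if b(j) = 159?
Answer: -69679059/80097061 ≈ -0.86993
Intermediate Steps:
1/(18772 + b(207)) - (-40490)/U = 1/(18772 + 159) - (-40490)/(-46541) = 1/18931 - (-40490)*(-1)/46541 = 1/18931 - 1*40490/46541 = 1/18931 - 40490/46541 = -69679059/80097061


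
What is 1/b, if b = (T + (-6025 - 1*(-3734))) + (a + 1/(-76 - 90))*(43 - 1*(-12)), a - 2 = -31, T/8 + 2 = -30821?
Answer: -166/41578075 ≈ -3.9925e-6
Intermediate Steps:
T = -246584 (T = -16 + 8*(-30821) = -16 - 246568 = -246584)
a = -29 (a = 2 - 31 = -29)
b = -41578075/166 (b = (-246584 + (-6025 - 1*(-3734))) + (-29 + 1/(-76 - 90))*(43 - 1*(-12)) = (-246584 + (-6025 + 3734)) + (-29 + 1/(-166))*(43 + 12) = (-246584 - 2291) + (-29 - 1/166)*55 = -248875 - 4815/166*55 = -248875 - 264825/166 = -41578075/166 ≈ -2.5047e+5)
1/b = 1/(-41578075/166) = -166/41578075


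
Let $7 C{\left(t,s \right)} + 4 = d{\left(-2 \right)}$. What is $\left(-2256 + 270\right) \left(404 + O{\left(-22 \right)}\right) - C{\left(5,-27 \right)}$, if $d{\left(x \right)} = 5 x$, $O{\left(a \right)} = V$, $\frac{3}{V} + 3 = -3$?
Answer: $-801349$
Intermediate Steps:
$V = - \frac{1}{2}$ ($V = \frac{3}{-3 - 3} = \frac{3}{-6} = 3 \left(- \frac{1}{6}\right) = - \frac{1}{2} \approx -0.5$)
$O{\left(a \right)} = - \frac{1}{2}$
$C{\left(t,s \right)} = -2$ ($C{\left(t,s \right)} = - \frac{4}{7} + \frac{5 \left(-2\right)}{7} = - \frac{4}{7} + \frac{1}{7} \left(-10\right) = - \frac{4}{7} - \frac{10}{7} = -2$)
$\left(-2256 + 270\right) \left(404 + O{\left(-22 \right)}\right) - C{\left(5,-27 \right)} = \left(-2256 + 270\right) \left(404 - \frac{1}{2}\right) - -2 = \left(-1986\right) \frac{807}{2} + 2 = -801351 + 2 = -801349$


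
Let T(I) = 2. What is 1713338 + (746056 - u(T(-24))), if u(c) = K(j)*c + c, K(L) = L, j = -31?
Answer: 2459454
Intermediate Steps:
u(c) = -30*c (u(c) = -31*c + c = -30*c)
1713338 + (746056 - u(T(-24))) = 1713338 + (746056 - (-30)*2) = 1713338 + (746056 - 1*(-60)) = 1713338 + (746056 + 60) = 1713338 + 746116 = 2459454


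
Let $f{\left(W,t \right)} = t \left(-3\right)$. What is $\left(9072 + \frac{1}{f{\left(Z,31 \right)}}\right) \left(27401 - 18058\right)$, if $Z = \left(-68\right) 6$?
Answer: $\frac{7882642385}{93} \approx 8.476 \cdot 10^{7}$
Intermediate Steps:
$Z = -408$
$f{\left(W,t \right)} = - 3 t$
$\left(9072 + \frac{1}{f{\left(Z,31 \right)}}\right) \left(27401 - 18058\right) = \left(9072 + \frac{1}{\left(-3\right) 31}\right) \left(27401 - 18058\right) = \left(9072 + \frac{1}{-93}\right) 9343 = \left(9072 - \frac{1}{93}\right) 9343 = \frac{843695}{93} \cdot 9343 = \frac{7882642385}{93}$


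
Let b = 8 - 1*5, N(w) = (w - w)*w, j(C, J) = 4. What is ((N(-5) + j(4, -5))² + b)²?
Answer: 361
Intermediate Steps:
N(w) = 0 (N(w) = 0*w = 0)
b = 3 (b = 8 - 5 = 3)
((N(-5) + j(4, -5))² + b)² = ((0 + 4)² + 3)² = (4² + 3)² = (16 + 3)² = 19² = 361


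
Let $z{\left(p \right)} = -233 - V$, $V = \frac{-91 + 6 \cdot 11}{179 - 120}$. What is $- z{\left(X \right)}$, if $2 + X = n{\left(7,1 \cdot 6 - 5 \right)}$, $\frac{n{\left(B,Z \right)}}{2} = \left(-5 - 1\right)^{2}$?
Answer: $\frac{13722}{59} \approx 232.58$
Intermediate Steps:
$V = - \frac{25}{59}$ ($V = \frac{-91 + 66}{59} = \left(-25\right) \frac{1}{59} = - \frac{25}{59} \approx -0.42373$)
$n{\left(B,Z \right)} = 72$ ($n{\left(B,Z \right)} = 2 \left(-5 - 1\right)^{2} = 2 \left(-6\right)^{2} = 2 \cdot 36 = 72$)
$X = 70$ ($X = -2 + 72 = 70$)
$z{\left(p \right)} = - \frac{13722}{59}$ ($z{\left(p \right)} = -233 - - \frac{25}{59} = -233 + \frac{25}{59} = - \frac{13722}{59}$)
$- z{\left(X \right)} = \left(-1\right) \left(- \frac{13722}{59}\right) = \frac{13722}{59}$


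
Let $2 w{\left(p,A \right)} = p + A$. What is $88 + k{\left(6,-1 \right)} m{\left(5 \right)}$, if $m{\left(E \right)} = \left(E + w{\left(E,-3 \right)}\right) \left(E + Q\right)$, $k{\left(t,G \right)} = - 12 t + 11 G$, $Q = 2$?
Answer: $-3398$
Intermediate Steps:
$w{\left(p,A \right)} = \frac{A}{2} + \frac{p}{2}$ ($w{\left(p,A \right)} = \frac{p + A}{2} = \frac{A + p}{2} = \frac{A}{2} + \frac{p}{2}$)
$m{\left(E \right)} = \left(2 + E\right) \left(- \frac{3}{2} + \frac{3 E}{2}\right)$ ($m{\left(E \right)} = \left(E + \left(\frac{1}{2} \left(-3\right) + \frac{E}{2}\right)\right) \left(E + 2\right) = \left(E + \left(- \frac{3}{2} + \frac{E}{2}\right)\right) \left(2 + E\right) = \left(- \frac{3}{2} + \frac{3 E}{2}\right) \left(2 + E\right) = \left(2 + E\right) \left(- \frac{3}{2} + \frac{3 E}{2}\right)$)
$88 + k{\left(6,-1 \right)} m{\left(5 \right)} = 88 + \left(\left(-12\right) 6 + 11 \left(-1\right)\right) \left(-3 + \frac{3}{2} \cdot 5 + \frac{3 \cdot 5^{2}}{2}\right) = 88 + \left(-72 - 11\right) \left(-3 + \frac{15}{2} + \frac{3}{2} \cdot 25\right) = 88 - 83 \left(-3 + \frac{15}{2} + \frac{75}{2}\right) = 88 - 3486 = -3398$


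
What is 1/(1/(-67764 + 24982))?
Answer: -42782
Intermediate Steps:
1/(1/(-67764 + 24982)) = 1/(1/(-42782)) = 1/(-1/42782) = -42782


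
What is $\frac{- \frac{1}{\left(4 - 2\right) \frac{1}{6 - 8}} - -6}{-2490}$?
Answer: $- \frac{7}{2490} \approx -0.0028112$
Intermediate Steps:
$\frac{- \frac{1}{\left(4 - 2\right) \frac{1}{6 - 8}} - -6}{-2490} = \left(- \frac{1}{2 \frac{1}{-2}} + 6\right) \left(- \frac{1}{2490}\right) = \left(- \frac{1}{2 \left(- \frac{1}{2}\right)} + 6\right) \left(- \frac{1}{2490}\right) = \left(- \frac{1}{-1} + 6\right) \left(- \frac{1}{2490}\right) = \left(\left(-1\right) \left(-1\right) + 6\right) \left(- \frac{1}{2490}\right) = \left(1 + 6\right) \left(- \frac{1}{2490}\right) = 7 \left(- \frac{1}{2490}\right) = - \frac{7}{2490}$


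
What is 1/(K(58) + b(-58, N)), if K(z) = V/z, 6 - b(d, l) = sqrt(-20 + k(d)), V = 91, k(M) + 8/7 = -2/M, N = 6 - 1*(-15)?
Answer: 178234/1846107 + 116*I*sqrt(869855)/1846107 ≈ 0.096546 + 0.058604*I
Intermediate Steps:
N = 21 (N = 6 + 15 = 21)
k(M) = -8/7 - 2/M
b(d, l) = 6 - sqrt(-148/7 - 2/d) (b(d, l) = 6 - sqrt(-20 + (-8/7 - 2/d)) = 6 - sqrt(-148/7 - 2/d))
K(z) = 91/z
1/(K(58) + b(-58, N)) = 1/(91/58 + (6 - sqrt(-1036 - 98/(-58))/7)) = 1/(91*(1/58) + (6 - sqrt(-1036 - 98*(-1/58))/7)) = 1/(91/58 + (6 - sqrt(-1036 + 49/29)/7)) = 1/(91/58 + (6 - I*sqrt(869855)/203)) = 1/(439/58 - I*sqrt(869855)/203)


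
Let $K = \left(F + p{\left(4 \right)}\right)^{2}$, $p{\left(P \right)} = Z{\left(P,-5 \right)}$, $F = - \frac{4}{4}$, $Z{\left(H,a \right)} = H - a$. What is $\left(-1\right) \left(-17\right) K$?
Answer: $1088$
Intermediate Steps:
$F = -1$ ($F = \left(-4\right) \frac{1}{4} = -1$)
$p{\left(P \right)} = 5 + P$ ($p{\left(P \right)} = P - -5 = P + 5 = 5 + P$)
$K = 64$ ($K = \left(-1 + \left(5 + 4\right)\right)^{2} = \left(-1 + 9\right)^{2} = 8^{2} = 64$)
$\left(-1\right) \left(-17\right) K = \left(-1\right) \left(-17\right) 64 = 17 \cdot 64 = 1088$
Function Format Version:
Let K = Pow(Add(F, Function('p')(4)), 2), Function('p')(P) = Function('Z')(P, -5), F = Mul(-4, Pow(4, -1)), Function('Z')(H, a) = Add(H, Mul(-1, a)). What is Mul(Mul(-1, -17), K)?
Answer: 1088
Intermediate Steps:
F = -1 (F = Mul(-4, Rational(1, 4)) = -1)
Function('p')(P) = Add(5, P) (Function('p')(P) = Add(P, Mul(-1, -5)) = Add(P, 5) = Add(5, P))
K = 64 (K = Pow(Add(-1, Add(5, 4)), 2) = Pow(Add(-1, 9), 2) = Pow(8, 2) = 64)
Mul(Mul(-1, -17), K) = Mul(Mul(-1, -17), 64) = Mul(17, 64) = 1088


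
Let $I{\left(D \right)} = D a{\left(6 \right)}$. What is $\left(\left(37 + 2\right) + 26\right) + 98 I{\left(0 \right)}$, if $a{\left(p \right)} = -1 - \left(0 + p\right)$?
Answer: $65$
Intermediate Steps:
$a{\left(p \right)} = -1 - p$
$I{\left(D \right)} = - 7 D$ ($I{\left(D \right)} = D \left(-1 - 6\right) = D \left(-7\right) = - 7 D$)
$\left(\left(37 + 2\right) + 26\right) + 98 I{\left(0 \right)} = \left(\left(37 + 2\right) + 26\right) + 98 \left(\left(-7\right) 0\right) = \left(39 + 26\right) + 98 \cdot 0 = 65 + 0 = 65$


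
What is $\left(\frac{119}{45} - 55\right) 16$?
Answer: $- \frac{37696}{45} \approx -837.69$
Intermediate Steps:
$\left(\frac{119}{45} - 55\right) 16 = \left(- \frac{2356}{45}\right) 16 = - \frac{37696}{45}$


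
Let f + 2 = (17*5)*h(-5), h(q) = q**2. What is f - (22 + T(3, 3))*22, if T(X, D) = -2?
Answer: 1683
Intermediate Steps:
f = 2123 (f = -2 + (17*5)*(-5)**2 = -2 + 85*25 = -2 + 2125 = 2123)
f - (22 + T(3, 3))*22 = 2123 - (22 - 2)*22 = 2123 - 20*22 = 2123 - 1*440 = 2123 - 440 = 1683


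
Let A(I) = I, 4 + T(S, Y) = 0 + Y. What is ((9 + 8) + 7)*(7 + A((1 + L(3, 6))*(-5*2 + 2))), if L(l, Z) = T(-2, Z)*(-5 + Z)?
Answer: -408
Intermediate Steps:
T(S, Y) = -4 + Y (T(S, Y) = -4 + (0 + Y) = -4 + Y)
L(l, Z) = (-5 + Z)*(-4 + Z) (L(l, Z) = (-4 + Z)*(-5 + Z) = (-5 + Z)*(-4 + Z))
((9 + 8) + 7)*(7 + A((1 + L(3, 6))*(-5*2 + 2))) = ((9 + 8) + 7)*(7 + (1 + (-5 + 6)*(-4 + 6))*(-5*2 + 2)) = (17 + 7)*(7 + (1 + 1*2)*(-10 + 2)) = 24*(7 + (1 + 2)*(-8)) = 24*(7 + 3*(-8)) = 24*(7 - 24) = 24*(-17) = -408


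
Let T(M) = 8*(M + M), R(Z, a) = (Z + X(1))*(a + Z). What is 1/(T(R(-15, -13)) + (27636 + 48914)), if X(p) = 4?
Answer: 1/81478 ≈ 1.2273e-5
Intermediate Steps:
R(Z, a) = (4 + Z)*(Z + a) (R(Z, a) = (Z + 4)*(a + Z) = (4 + Z)*(Z + a))
T(M) = 16*M (T(M) = 8*(2*M) = 16*M)
1/(T(R(-15, -13)) + (27636 + 48914)) = 1/(16*((-15)² + 4*(-15) + 4*(-13) - 15*(-13)) + (27636 + 48914)) = 1/(16*(225 - 60 - 52 + 195) + 76550) = 1/(16*308 + 76550) = 1/(4928 + 76550) = 1/81478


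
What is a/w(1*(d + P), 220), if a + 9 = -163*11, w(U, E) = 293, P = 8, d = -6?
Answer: -1802/293 ≈ -6.1502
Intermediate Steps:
a = -1802 (a = -9 - 163*11 = -9 - 1793 = -1802)
a/w(1*(d + P), 220) = -1802/293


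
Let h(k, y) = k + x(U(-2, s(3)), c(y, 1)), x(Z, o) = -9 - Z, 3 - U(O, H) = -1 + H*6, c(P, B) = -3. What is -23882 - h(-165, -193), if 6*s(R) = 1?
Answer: -23705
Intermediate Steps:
s(R) = 1/6 (s(R) = (1/6)*1 = 1/6)
U(O, H) = 4 - 6*H (U(O, H) = 3 - (-1 + H*6) = 3 - (-1 + 6*H) = 3 + (1 - 6*H) = 4 - 6*H)
h(k, y) = -12 + k (h(k, y) = k + (-9 - (4 - 6*1/6)) = k + (-9 - (4 - 1)) = k + (-9 - 1*3) = k + (-9 - 3) = k - 12 = -12 + k)
-23882 - h(-165, -193) = -23882 - (-12 - 165) = -23882 - 1*(-177) = -23882 + 177 = -23705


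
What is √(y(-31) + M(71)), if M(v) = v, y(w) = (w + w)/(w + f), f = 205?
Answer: √534702/87 ≈ 8.4050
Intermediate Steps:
y(w) = 2*w/(205 + w) (y(w) = (w + w)/(w + 205) = (2*w)/(205 + w) = 2*w/(205 + w))
√(y(-31) + M(71)) = √(2*(-31)/(205 - 31) + 71) = √(2*(-31)/174 + 71) = √(2*(-31)*(1/174) + 71) = √(-31/87 + 71) = √(6146/87) = √534702/87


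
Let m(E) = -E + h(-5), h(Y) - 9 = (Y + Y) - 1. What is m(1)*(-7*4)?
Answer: 84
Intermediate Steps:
h(Y) = 8 + 2*Y (h(Y) = 9 + ((Y + Y) - 1) = 9 + (2*Y - 1) = 9 + (-1 + 2*Y) = 8 + 2*Y)
m(E) = -2 - E (m(E) = -E + (8 + 2*(-5)) = -E + (8 - 10) = -E - 2 = -2 - E)
m(1)*(-7*4) = (-2 - 1*1)*(-7*4) = (-2 - 1)*(-28) = -3*(-28) = 84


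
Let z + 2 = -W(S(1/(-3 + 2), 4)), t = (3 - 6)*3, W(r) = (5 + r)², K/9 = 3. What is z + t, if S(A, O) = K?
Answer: -1035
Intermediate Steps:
K = 27 (K = 9*3 = 27)
S(A, O) = 27
t = -9 (t = -3*3 = -9)
z = -1026 (z = -2 - (5 + 27)² = -2 - 1*32² = -2 - 1*1024 = -2 - 1024 = -1026)
z + t = -1026 - 9 = -1035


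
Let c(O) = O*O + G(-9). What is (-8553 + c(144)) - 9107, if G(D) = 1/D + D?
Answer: 27602/9 ≈ 3066.9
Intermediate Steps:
G(D) = D + 1/D
c(O) = -82/9 + O² (c(O) = O*O + (-9 + 1/(-9)) = O² + (-9 - ⅑) = O² - 82/9 = -82/9 + O²)
(-8553 + c(144)) - 9107 = (-8553 + (-82/9 + 144²)) - 9107 = (-8553 + (-82/9 + 20736)) - 9107 = (-8553 + 186542/9) - 9107 = 109565/9 - 9107 = 27602/9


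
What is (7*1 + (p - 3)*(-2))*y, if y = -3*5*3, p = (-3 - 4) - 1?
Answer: -1305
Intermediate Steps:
p = -8 (p = -7 - 1 = -8)
y = -45 (y = -15*3 = -45)
(7*1 + (p - 3)*(-2))*y = (7*1 + (-8 - 3)*(-2))*(-45) = (7 - 11*(-2))*(-45) = (7 + 22)*(-45) = 29*(-45) = -1305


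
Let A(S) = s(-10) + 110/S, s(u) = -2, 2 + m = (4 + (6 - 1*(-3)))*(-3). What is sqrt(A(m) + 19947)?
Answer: sqrt(33523035)/41 ≈ 141.22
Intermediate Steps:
m = -41 (m = -2 + (4 + (6 - 1*(-3)))*(-3) = -2 + (4 + (6 + 3))*(-3) = -2 + (4 + 9)*(-3) = -2 + 13*(-3) = -2 - 39 = -41)
A(S) = -2 + 110/S
sqrt(A(m) + 19947) = sqrt((-2 + 110/(-41)) + 19947) = sqrt((-2 + 110*(-1/41)) + 19947) = sqrt((-2 - 110/41) + 19947) = sqrt(-192/41 + 19947) = sqrt(817635/41) = sqrt(33523035)/41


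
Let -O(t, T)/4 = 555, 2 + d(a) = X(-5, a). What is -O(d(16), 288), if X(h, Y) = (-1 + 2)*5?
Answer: 2220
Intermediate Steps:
X(h, Y) = 5 (X(h, Y) = 1*5 = 5)
d(a) = 3 (d(a) = -2 + 5 = 3)
O(t, T) = -2220 (O(t, T) = -4*555 = -2220)
-O(d(16), 288) = -1*(-2220) = 2220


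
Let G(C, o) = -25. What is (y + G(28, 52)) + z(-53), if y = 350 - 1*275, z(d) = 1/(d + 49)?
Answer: 199/4 ≈ 49.750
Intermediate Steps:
z(d) = 1/(49 + d)
y = 75 (y = 350 - 275 = 75)
(y + G(28, 52)) + z(-53) = (75 - 25) + 1/(49 - 53) = 50 + 1/(-4) = 50 - ¼ = 199/4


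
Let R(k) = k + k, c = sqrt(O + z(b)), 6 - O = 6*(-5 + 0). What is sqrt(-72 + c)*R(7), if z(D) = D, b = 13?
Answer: 14*I*sqrt(65) ≈ 112.87*I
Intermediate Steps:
O = 36 (O = 6 - 6*(-5 + 0) = 6 - 6*(-5) = 6 - 1*(-30) = 6 + 30 = 36)
c = 7 (c = sqrt(36 + 13) = sqrt(49) = 7)
R(k) = 2*k
sqrt(-72 + c)*R(7) = sqrt(-72 + 7)*(2*7) = sqrt(-65)*14 = (I*sqrt(65))*14 = 14*I*sqrt(65)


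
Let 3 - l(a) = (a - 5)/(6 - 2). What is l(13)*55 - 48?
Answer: 7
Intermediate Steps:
l(a) = 17/4 - a/4 (l(a) = 3 - (a - 5)/(6 - 2) = 3 - (-5 + a)/4 = 3 - (-5/4 + a/4) = 3 + (5/4 - a/4) = 17/4 - a/4)
l(13)*55 - 48 = (17/4 - ¼*13)*55 - 48 = (17/4 - 13/4)*55 - 48 = 1*55 - 48 = 55 - 48 = 7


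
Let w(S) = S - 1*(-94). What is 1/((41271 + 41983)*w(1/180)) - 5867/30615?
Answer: -4132538774539/21564301847205 ≈ -0.19164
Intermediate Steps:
w(S) = 94 + S (w(S) = S + 94 = 94 + S)
1/((41271 + 41983)*w(1/180)) - 5867/30615 = 1/((41271 + 41983)*(94 + 1/180)) - 5867/30615 = 1/(83254*(94 + 1/180)) - 5867*1/30615 = 1/(83254*(16921/180)) - 5867/30615 = (1/83254)*(180/16921) - 5867/30615 = 90/704370467 - 5867/30615 = -4132538774539/21564301847205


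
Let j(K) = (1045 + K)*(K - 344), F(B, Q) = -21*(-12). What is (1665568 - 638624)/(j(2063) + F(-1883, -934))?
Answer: 128368/667863 ≈ 0.19221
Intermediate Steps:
F(B, Q) = 252
j(K) = (-344 + K)*(1045 + K) (j(K) = (1045 + K)*(-344 + K) = (-344 + K)*(1045 + K))
(1665568 - 638624)/(j(2063) + F(-1883, -934)) = (1665568 - 638624)/((-359480 + 2063**2 + 701*2063) + 252) = 1026944/((-359480 + 4255969 + 1446163) + 252) = 1026944/(5342652 + 252) = 1026944/5342904 = 1026944*(1/5342904) = 128368/667863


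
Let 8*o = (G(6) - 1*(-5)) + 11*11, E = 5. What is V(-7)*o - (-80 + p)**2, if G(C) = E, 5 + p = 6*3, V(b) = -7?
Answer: -36829/8 ≈ -4603.6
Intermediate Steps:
p = 13 (p = -5 + 6*3 = -5 + 18 = 13)
G(C) = 5
o = 131/8 (o = ((5 - 1*(-5)) + 11*11)/8 = ((5 + 5) + 121)/8 = (10 + 121)/8 = (1/8)*131 = 131/8 ≈ 16.375)
V(-7)*o - (-80 + p)**2 = -7*131/8 - (-80 + 13)**2 = -917/8 - 1*(-67)**2 = -917/8 - 1*4489 = -917/8 - 4489 = -36829/8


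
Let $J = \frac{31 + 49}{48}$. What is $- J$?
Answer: $- \frac{5}{3} \approx -1.6667$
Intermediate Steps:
$J = \frac{5}{3}$ ($J = 80 \cdot \frac{1}{48} = \frac{5}{3} \approx 1.6667$)
$- J = \left(-1\right) \frac{5}{3} = - \frac{5}{3}$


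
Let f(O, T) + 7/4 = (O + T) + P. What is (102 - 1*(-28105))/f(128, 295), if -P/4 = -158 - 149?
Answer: 112828/6597 ≈ 17.103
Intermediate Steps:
P = 1228 (P = -4*(-158 - 149) = -4*(-307) = 1228)
f(O, T) = 4905/4 + O + T (f(O, T) = -7/4 + ((O + T) + 1228) = -7/4 + (1228 + O + T) = 4905/4 + O + T)
(102 - 1*(-28105))/f(128, 295) = (102 - 1*(-28105))/(4905/4 + 128 + 295) = (102 + 28105)/(6597/4) = 28207*(4/6597) = 112828/6597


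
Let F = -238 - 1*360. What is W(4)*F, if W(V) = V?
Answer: -2392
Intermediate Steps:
F = -598 (F = -238 - 360 = -598)
W(4)*F = 4*(-598) = -2392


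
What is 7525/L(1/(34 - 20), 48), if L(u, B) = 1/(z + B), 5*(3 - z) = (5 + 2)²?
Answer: 310030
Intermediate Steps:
z = -34/5 (z = 3 - (5 + 2)²/5 = 3 - ⅕*7² = 3 - ⅕*49 = 3 - 49/5 = -34/5 ≈ -6.8000)
L(u, B) = 1/(-34/5 + B)
7525/L(1/(34 - 20), 48) = 7525/((5/(-34 + 5*48))) = 7525/((5/(-34 + 240))) = 7525/((5/206)) = 7525/((5*(1/206))) = 7525/(5/206) = 7525*(206/5) = 310030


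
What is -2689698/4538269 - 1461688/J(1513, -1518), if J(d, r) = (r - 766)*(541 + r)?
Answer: -3158877088684/2531750512223 ≈ -1.2477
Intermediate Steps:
J(d, r) = (-766 + r)*(541 + r)
-2689698/4538269 - 1461688/J(1513, -1518) = -2689698/4538269 - 1461688/(-414406 + (-1518)² - 225*(-1518)) = -2689698*1/4538269 - 1461688/(-414406 + 2304324 + 341550) = -2689698/4538269 - 1461688/2231468 = -2689698/4538269 - 1461688*1/2231468 = -2689698/4538269 - 365422/557867 = -3158877088684/2531750512223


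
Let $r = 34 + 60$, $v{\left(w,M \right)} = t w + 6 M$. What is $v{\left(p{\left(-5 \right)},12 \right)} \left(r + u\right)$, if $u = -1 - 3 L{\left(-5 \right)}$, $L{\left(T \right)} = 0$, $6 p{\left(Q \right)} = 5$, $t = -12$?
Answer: $5766$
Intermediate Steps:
$p{\left(Q \right)} = \frac{5}{6}$ ($p{\left(Q \right)} = \frac{1}{6} \cdot 5 = \frac{5}{6}$)
$v{\left(w,M \right)} = - 12 w + 6 M$
$r = 94$
$u = -1$ ($u = -1 - 0 = -1 + 0 = -1$)
$v{\left(p{\left(-5 \right)},12 \right)} \left(r + u\right) = \left(\left(-12\right) \frac{5}{6} + 6 \cdot 12\right) \left(94 - 1\right) = \left(-10 + 72\right) 93 = 62 \cdot 93 = 5766$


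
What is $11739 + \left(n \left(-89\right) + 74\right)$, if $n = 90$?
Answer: $3803$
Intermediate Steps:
$11739 + \left(n \left(-89\right) + 74\right) = 11739 + \left(90 \left(-89\right) + 74\right) = 11739 + \left(-8010 + 74\right) = 11739 - 7936 = 3803$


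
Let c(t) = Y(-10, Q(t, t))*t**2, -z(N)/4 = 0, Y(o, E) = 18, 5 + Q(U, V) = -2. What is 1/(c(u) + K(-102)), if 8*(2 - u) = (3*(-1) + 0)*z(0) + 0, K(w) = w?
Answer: -1/30 ≈ -0.033333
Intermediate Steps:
Q(U, V) = -7 (Q(U, V) = -5 - 2 = -7)
z(N) = 0 (z(N) = -4*0 = 0)
u = 2 (u = 2 - ((3*(-1) + 0)*0 + 0)/8 = 2 - ((-3 + 0)*0 + 0)/8 = 2 - (-3*0 + 0)/8 = 2 - (0 + 0)/8 = 2 - 1/8*0 = 2 + 0 = 2)
c(t) = 18*t**2
1/(c(u) + K(-102)) = 1/(18*2**2 - 102) = 1/(18*4 - 102) = 1/(72 - 102) = 1/(-30) = -1/30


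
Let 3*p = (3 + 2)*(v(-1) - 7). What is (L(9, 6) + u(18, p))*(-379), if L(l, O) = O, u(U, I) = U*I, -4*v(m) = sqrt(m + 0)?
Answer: 77316 + 5685*I/2 ≈ 77316.0 + 2842.5*I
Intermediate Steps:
v(m) = -sqrt(m)/4 (v(m) = -sqrt(m + 0)/4 = -sqrt(m)/4)
p = -35/3 - 5*I/12 (p = ((3 + 2)*(-I/4 - 7))/3 = (5*(-I/4 - 7))/3 = (5*(-7 - I/4))/3 = (-35 - 5*I/4)/3 = -35/3 - 5*I/12 ≈ -11.667 - 0.41667*I)
u(U, I) = I*U
(L(9, 6) + u(18, p))*(-379) = (6 + (-35/3 - 5*I/12)*18)*(-379) = (6 + (-210 - 15*I/2))*(-379) = (-204 - 15*I/2)*(-379) = 77316 + 5685*I/2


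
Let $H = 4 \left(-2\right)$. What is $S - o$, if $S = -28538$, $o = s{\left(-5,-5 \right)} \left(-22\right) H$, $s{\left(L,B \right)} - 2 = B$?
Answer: $-28010$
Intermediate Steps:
$H = -8$
$s{\left(L,B \right)} = 2 + B$
$o = -528$ ($o = \left(2 - 5\right) \left(-22\right) \left(-8\right) = \left(-3\right) \left(-22\right) \left(-8\right) = 66 \left(-8\right) = -528$)
$S - o = -28538 - -528 = -28538 + 528 = -28010$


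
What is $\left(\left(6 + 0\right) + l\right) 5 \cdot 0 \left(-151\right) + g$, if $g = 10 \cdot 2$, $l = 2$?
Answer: $20$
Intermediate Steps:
$g = 20$
$\left(\left(6 + 0\right) + l\right) 5 \cdot 0 \left(-151\right) + g = \left(\left(6 + 0\right) + 2\right) 5 \cdot 0 \left(-151\right) + 20 = \left(6 + 2\right) 5 \cdot 0 \left(-151\right) + 20 = 8 \cdot 5 \cdot 0 \left(-151\right) + 20 = 40 \cdot 0 \left(-151\right) + 20 = 0 \left(-151\right) + 20 = 0 + 20 = 20$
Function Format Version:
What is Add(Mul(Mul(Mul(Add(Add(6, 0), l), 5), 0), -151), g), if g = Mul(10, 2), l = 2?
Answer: 20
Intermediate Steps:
g = 20
Add(Mul(Mul(Mul(Add(Add(6, 0), l), 5), 0), -151), g) = Add(Mul(Mul(Mul(Add(Add(6, 0), 2), 5), 0), -151), 20) = Add(Mul(Mul(Mul(Add(6, 2), 5), 0), -151), 20) = Add(Mul(Mul(Mul(8, 5), 0), -151), 20) = Add(Mul(Mul(40, 0), -151), 20) = Add(Mul(0, -151), 20) = Add(0, 20) = 20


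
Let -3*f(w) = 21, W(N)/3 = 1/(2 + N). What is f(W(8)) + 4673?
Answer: 4666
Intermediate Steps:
W(N) = 3/(2 + N)
f(w) = -7 (f(w) = -1/3*21 = -7)
f(W(8)) + 4673 = -7 + 4673 = 4666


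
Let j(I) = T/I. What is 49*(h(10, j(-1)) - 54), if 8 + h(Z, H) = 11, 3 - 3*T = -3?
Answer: -2499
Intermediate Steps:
T = 2 (T = 1 - 1/3*(-3) = 1 + 1 = 2)
j(I) = 2/I
h(Z, H) = 3 (h(Z, H) = -8 + 11 = 3)
49*(h(10, j(-1)) - 54) = 49*(3 - 54) = 49*(-51) = -2499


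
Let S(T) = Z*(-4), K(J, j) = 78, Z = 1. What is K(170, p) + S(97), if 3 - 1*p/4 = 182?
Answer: 74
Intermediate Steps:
p = -716 (p = 12 - 4*182 = 12 - 728 = -716)
S(T) = -4 (S(T) = 1*(-4) = -4)
K(170, p) + S(97) = 78 - 4 = 74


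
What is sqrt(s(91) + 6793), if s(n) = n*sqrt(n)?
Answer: sqrt(6793 + 91*sqrt(91)) ≈ 87.528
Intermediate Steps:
s(n) = n**(3/2)
sqrt(s(91) + 6793) = sqrt(91**(3/2) + 6793) = sqrt(91*sqrt(91) + 6793) = sqrt(6793 + 91*sqrt(91))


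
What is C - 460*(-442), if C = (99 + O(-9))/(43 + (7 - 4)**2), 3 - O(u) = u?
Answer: 10572751/52 ≈ 2.0332e+5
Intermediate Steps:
O(u) = 3 - u
C = 111/52 (C = (99 + (3 - 1*(-9)))/(43 + (7 - 4)**2) = (99 + (3 + 9))/(43 + 3**2) = (99 + 12)/(43 + 9) = 111/52 ≈ 2.1346)
C - 460*(-442) = 111/52 - 460*(-442) = 111/52 + 203320 = 10572751/52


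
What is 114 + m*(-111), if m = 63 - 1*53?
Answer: -996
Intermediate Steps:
m = 10 (m = 63 - 53 = 10)
114 + m*(-111) = 114 + 10*(-111) = 114 - 1110 = -996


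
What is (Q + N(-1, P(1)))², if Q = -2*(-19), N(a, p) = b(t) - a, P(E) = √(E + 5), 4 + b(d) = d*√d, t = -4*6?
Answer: (35 - 48*I*√6)² ≈ -12599.0 - 8230.3*I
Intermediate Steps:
t = -24
b(d) = -4 + d^(3/2) (b(d) = -4 + d*√d = -4 + d^(3/2))
P(E) = √(5 + E)
N(a, p) = -4 - a - 48*I*√6 (N(a, p) = (-4 + (-24)^(3/2)) - a = (-4 - 48*I*√6) - a = -4 - a - 48*I*√6)
Q = 38
(Q + N(-1, P(1)))² = (38 + (-4 - 1*(-1) - 48*I*√6))² = (38 + (-4 + 1 - 48*I*√6))² = (38 + (-3 - 48*I*√6))² = (35 - 48*I*√6)²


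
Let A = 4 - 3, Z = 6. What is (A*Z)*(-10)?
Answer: -60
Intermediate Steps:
A = 1
(A*Z)*(-10) = (1*6)*(-10) = 6*(-10) = -60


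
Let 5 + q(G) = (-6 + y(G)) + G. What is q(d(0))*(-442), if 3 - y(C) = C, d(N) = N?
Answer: 3536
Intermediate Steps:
y(C) = 3 - C
q(G) = -8 (q(G) = -5 + ((-6 + (3 - G)) + G) = -5 + ((-3 - G) + G) = -5 - 3 = -8)
q(d(0))*(-442) = -8*(-442) = 3536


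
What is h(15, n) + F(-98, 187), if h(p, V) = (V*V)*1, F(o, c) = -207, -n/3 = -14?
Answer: 1557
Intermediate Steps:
n = 42 (n = -3*(-14) = 42)
h(p, V) = V² (h(p, V) = V²*1 = V²)
h(15, n) + F(-98, 187) = 42² - 207 = 1764 - 207 = 1557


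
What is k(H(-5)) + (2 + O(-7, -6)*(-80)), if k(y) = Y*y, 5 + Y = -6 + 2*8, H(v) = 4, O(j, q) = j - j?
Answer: 22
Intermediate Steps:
O(j, q) = 0
Y = 5 (Y = -5 + (-6 + 2*8) = -5 + (-6 + 16) = -5 + 10 = 5)
k(y) = 5*y
k(H(-5)) + (2 + O(-7, -6)*(-80)) = 5*4 + (2 + 0*(-80)) = 20 + (2 + 0) = 20 + 2 = 22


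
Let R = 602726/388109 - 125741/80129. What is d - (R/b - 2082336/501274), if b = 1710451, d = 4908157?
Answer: 9348028579087516734323439386/1904588762596499189501 ≈ 4.9082e+6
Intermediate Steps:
R = -72197445/4442683723 (R = 602726*(1/388109) - 125741*1/80129 = 602726/388109 - 17963/11447 = -72197445/4442683723 ≈ -0.016251)
d - (R/b - 2082336/501274) = 4908157 - (-72197445/4442683723/1710451 - 2082336/501274) = 4908157 - (-72197445/4442683723*1/1710451 - 2082336*1/501274) = 4908157 - (-72197445/7598992816689073 - 1041168/250637) = 4908157 - 1*(-7911828171061879779729/1904588762596499189501) = 4908157 + 7911828171061879779729/1904588762596499189501 = 9348028579087516734323439386/1904588762596499189501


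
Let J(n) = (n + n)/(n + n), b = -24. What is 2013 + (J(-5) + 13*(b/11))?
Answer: 21842/11 ≈ 1985.6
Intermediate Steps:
J(n) = 1 (J(n) = (2*n)/((2*n)) = (2*n)*(1/(2*n)) = 1)
2013 + (J(-5) + 13*(b/11)) = 2013 + (1 + 13*(-24/11)) = 2013 + (1 - 312/11) = 2013 - 301/11 = 21842/11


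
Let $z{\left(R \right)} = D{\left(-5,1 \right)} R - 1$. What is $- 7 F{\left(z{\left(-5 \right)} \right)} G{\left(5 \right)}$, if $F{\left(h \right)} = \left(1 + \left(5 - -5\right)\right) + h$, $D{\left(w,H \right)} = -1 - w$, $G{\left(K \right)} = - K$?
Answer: $-350$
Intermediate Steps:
$z{\left(R \right)} = -1 + 4 R$ ($z{\left(R \right)} = \left(-1 - -5\right) R - 1 = \left(-1 + 5\right) R - 1 = 4 R - 1 = -1 + 4 R$)
$F{\left(h \right)} = 11 + h$ ($F{\left(h \right)} = \left(1 + \left(5 + 5\right)\right) + h = \left(1 + 10\right) + h = 11 + h$)
$- 7 F{\left(z{\left(-5 \right)} \right)} G{\left(5 \right)} = - 7 \left(11 + \left(-1 + 4 \left(-5\right)\right)\right) \left(\left(-1\right) 5\right) = - 7 \left(11 - 21\right) \left(-5\right) = \left(-7\right) \left(-10\right) \left(-5\right) = 70 \left(-5\right) = -350$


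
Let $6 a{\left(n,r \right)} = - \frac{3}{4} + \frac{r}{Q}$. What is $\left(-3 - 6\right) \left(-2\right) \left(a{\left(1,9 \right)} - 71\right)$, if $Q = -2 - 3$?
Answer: $- \frac{25713}{20} \approx -1285.7$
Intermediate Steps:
$Q = -5$ ($Q = -2 - 3 = -5$)
$a{\left(n,r \right)} = - \frac{1}{8} - \frac{r}{30}$ ($a{\left(n,r \right)} = \frac{- \frac{3}{4} + \frac{r}{-5}}{6} = \frac{\left(-3\right) \frac{1}{4} + r \left(- \frac{1}{5}\right)}{6} = \frac{- \frac{3}{4} - \frac{r}{5}}{6} = - \frac{1}{8} - \frac{r}{30}$)
$\left(-3 - 6\right) \left(-2\right) \left(a{\left(1,9 \right)} - 71\right) = \left(-3 - 6\right) \left(-2\right) \left(\left(- \frac{1}{8} - \frac{3}{10}\right) - 71\right) = \left(-9\right) \left(-2\right) \left(\left(- \frac{1}{8} - \frac{3}{10}\right) - 71\right) = 18 \left(- \frac{17}{40} - 71\right) = 18 \left(- \frac{2857}{40}\right) = - \frac{25713}{20}$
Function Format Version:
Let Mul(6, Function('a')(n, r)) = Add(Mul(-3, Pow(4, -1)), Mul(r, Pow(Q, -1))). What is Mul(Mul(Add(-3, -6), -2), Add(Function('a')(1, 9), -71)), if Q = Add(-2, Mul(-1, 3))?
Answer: Rational(-25713, 20) ≈ -1285.7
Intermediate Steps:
Q = -5 (Q = Add(-2, -3) = -5)
Function('a')(n, r) = Add(Rational(-1, 8), Mul(Rational(-1, 30), r)) (Function('a')(n, r) = Mul(Rational(1, 6), Add(Mul(-3, Pow(4, -1)), Mul(r, Pow(-5, -1)))) = Mul(Rational(1, 6), Add(Mul(-3, Rational(1, 4)), Mul(r, Rational(-1, 5)))) = Mul(Rational(1, 6), Add(Rational(-3, 4), Mul(Rational(-1, 5), r))) = Add(Rational(-1, 8), Mul(Rational(-1, 30), r)))
Mul(Mul(Add(-3, -6), -2), Add(Function('a')(1, 9), -71)) = Mul(Mul(Add(-3, -6), -2), Add(Add(Rational(-1, 8), Mul(Rational(-1, 30), 9)), -71)) = Mul(Mul(-9, -2), Add(Add(Rational(-1, 8), Rational(-3, 10)), -71)) = Mul(18, Add(Rational(-17, 40), -71)) = Mul(18, Rational(-2857, 40)) = Rational(-25713, 20)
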